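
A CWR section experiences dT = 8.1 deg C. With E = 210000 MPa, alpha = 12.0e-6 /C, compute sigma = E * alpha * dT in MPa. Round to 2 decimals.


sigma = E * alpha * dT
sigma = 210000 * 12.0e-6 * 8.1
sigma = 2.52 * 8.1
sigma = 20.41 MPa

20.41


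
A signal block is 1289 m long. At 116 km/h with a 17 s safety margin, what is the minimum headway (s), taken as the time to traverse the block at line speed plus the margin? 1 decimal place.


V = 116 / 3.6 = 32.2222 m/s
Block traversal time = 1289 / 32.2222 = 40.0034 s
Headway = 40.0034 + 17
Headway = 57.0 s

57.0


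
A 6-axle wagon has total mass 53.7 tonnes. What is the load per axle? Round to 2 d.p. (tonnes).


Load per axle = total weight / number of axles
Load = 53.7 / 6
Load = 8.95 tonnes

8.95


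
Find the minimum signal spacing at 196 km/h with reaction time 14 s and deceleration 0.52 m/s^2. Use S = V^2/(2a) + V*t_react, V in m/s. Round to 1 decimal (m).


V = 196 / 3.6 = 54.4444 m/s
Braking distance = 54.4444^2 / (2*0.52) = 2850.1899 m
Sighting distance = 54.4444 * 14 = 762.2222 m
S = 2850.1899 + 762.2222 = 3612.4 m

3612.4


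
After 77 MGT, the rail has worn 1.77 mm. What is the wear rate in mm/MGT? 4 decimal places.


Wear rate = total wear / cumulative tonnage
Rate = 1.77 / 77
Rate = 0.0230 mm/MGT

0.0230


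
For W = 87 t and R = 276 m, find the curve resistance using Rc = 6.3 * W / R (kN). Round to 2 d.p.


Rc = 6.3 * W / R
Rc = 6.3 * 87 / 276
Rc = 548.1 / 276
Rc = 1.99 kN

1.99


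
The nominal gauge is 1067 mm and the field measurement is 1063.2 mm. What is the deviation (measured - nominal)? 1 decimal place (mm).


Deviation = measured - nominal
Deviation = 1063.2 - 1067
Deviation = -3.8 mm

-3.8


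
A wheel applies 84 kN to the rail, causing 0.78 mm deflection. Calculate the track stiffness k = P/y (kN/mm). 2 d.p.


Track stiffness k = P / y
k = 84 / 0.78
k = 107.69 kN/mm

107.69


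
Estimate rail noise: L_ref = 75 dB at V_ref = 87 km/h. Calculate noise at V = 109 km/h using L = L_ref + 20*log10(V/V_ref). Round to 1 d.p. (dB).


V/V_ref = 109 / 87 = 1.252874
log10(1.252874) = 0.097907
20 * 0.097907 = 1.9581
L = 75 + 1.9581 = 77.0 dB

77.0


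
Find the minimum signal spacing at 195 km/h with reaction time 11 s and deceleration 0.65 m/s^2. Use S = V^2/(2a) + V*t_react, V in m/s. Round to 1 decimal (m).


V = 195 / 3.6 = 54.1667 m/s
Braking distance = 54.1667^2 / (2*0.65) = 2256.9444 m
Sighting distance = 54.1667 * 11 = 595.8333 m
S = 2256.9444 + 595.8333 = 2852.8 m

2852.8


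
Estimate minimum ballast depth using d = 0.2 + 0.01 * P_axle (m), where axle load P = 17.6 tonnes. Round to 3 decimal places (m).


d = 0.2 + 0.01 * 17.6
d = 0.2 + 0.176
d = 0.376 m

0.376


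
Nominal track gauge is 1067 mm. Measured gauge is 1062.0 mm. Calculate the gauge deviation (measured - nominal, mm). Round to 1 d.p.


Deviation = measured - nominal
Deviation = 1062.0 - 1067
Deviation = -5.0 mm

-5.0


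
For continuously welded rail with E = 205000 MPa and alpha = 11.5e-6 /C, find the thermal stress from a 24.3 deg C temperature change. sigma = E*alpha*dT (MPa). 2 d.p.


sigma = E * alpha * dT
sigma = 205000 * 11.5e-6 * 24.3
sigma = 2.3575 * 24.3
sigma = 57.29 MPa

57.29


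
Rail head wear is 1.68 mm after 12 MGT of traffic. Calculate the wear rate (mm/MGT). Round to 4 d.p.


Wear rate = total wear / cumulative tonnage
Rate = 1.68 / 12
Rate = 0.1400 mm/MGT

0.1400


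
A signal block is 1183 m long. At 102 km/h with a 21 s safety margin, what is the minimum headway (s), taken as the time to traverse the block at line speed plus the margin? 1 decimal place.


V = 102 / 3.6 = 28.3333 m/s
Block traversal time = 1183 / 28.3333 = 41.7529 s
Headway = 41.7529 + 21
Headway = 62.8 s

62.8


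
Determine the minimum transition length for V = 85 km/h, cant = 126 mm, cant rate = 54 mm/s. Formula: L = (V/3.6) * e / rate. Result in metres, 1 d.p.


Convert speed: V = 85 / 3.6 = 23.6111 m/s
L = 23.6111 * 126 / 54
L = 2975.0 / 54
L = 55.1 m

55.1


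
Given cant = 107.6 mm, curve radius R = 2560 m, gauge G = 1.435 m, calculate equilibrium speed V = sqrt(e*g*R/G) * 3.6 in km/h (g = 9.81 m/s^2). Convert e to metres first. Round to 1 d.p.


Convert cant: e = 107.6 mm = 0.1076 m
V_ms = sqrt(0.1076 * 9.81 * 2560 / 1.435)
V_ms = sqrt(1883.082481) = 43.3945 m/s
V = 43.3945 * 3.6 = 156.2 km/h

156.2


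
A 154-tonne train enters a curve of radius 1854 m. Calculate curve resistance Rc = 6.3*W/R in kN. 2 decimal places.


Rc = 6.3 * W / R
Rc = 6.3 * 154 / 1854
Rc = 970.2 / 1854
Rc = 0.52 kN

0.52


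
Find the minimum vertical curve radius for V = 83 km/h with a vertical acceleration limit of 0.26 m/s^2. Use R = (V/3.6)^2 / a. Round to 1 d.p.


Convert speed: V = 83 / 3.6 = 23.0556 m/s
V^2 = 531.5586 m^2/s^2
R_v = 531.5586 / 0.26
R_v = 2044.5 m

2044.5


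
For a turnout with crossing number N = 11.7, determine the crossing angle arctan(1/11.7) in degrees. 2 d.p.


1/N = 1/11.7 = 0.08547
angle = arctan(0.08547) = 0.085263 rad
angle = 0.085263 * 180/pi = 4.89 degrees

4.89


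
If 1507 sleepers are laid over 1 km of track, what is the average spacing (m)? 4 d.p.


Spacing = 1000 m / number of sleepers
Spacing = 1000 / 1507
Spacing = 0.6636 m

0.6636


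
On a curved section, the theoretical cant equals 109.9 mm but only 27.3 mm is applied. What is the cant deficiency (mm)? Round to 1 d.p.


Cant deficiency = equilibrium cant - actual cant
CD = 109.9 - 27.3
CD = 82.6 mm

82.6


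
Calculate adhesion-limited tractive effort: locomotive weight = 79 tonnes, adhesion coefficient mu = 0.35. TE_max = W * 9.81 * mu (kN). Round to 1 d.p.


TE_max = W * g * mu
TE_max = 79 * 9.81 * 0.35
TE_max = 774.99 * 0.35
TE_max = 271.2 kN

271.2


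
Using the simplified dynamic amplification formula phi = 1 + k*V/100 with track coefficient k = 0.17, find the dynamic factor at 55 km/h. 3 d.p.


phi = 1 + k * V / 100
phi = 1 + 0.17 * 55 / 100
phi = 1 + 0.0935
phi = 1.094

1.094


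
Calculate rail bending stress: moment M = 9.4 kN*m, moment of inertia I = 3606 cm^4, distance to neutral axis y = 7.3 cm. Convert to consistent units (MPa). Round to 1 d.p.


Convert units:
M = 9.4 kN*m = 9400000 N*mm
y = 7.3 cm = 73 mm
I = 3606 cm^4 = 36060000 mm^4
sigma = 9400000 * 73 / 36060000
sigma = 19.0 MPa

19.0


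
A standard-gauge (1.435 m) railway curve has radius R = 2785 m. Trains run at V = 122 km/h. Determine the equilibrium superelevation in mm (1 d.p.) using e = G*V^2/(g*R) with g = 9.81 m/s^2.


Convert speed: V = 122 / 3.6 = 33.8889 m/s
Apply formula: e = 1.435 * 33.8889^2 / (9.81 * 2785)
e = 1.435 * 1148.4568 / 27320.85
e = 0.060322 m = 60.3 mm

60.3


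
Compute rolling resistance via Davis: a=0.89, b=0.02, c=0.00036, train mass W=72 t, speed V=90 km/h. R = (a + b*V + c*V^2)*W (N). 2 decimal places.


b*V = 0.02 * 90 = 1.8
c*V^2 = 0.00036 * 8100 = 2.916
R_per_t = 0.89 + 1.8 + 2.916 = 5.606 N/t
R_total = 5.606 * 72 = 403.63 N

403.63


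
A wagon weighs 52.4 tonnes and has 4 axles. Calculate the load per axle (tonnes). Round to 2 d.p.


Load per axle = total weight / number of axles
Load = 52.4 / 4
Load = 13.10 tonnes

13.10


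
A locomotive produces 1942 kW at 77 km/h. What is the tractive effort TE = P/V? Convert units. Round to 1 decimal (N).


Convert: P = 1942 kW = 1942000 W
V = 77 / 3.6 = 21.3889 m/s
TE = 1942000 / 21.3889
TE = 90794.8 N

90794.8


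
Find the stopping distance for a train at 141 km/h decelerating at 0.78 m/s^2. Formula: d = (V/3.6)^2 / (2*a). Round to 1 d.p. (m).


Convert speed: V = 141 / 3.6 = 39.1667 m/s
V^2 = 1534.0278
d = 1534.0278 / (2 * 0.78)
d = 1534.0278 / 1.56
d = 983.4 m

983.4


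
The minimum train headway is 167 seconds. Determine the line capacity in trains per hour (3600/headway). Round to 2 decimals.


Capacity = 3600 / headway
Capacity = 3600 / 167
Capacity = 21.56 trains/hour

21.56


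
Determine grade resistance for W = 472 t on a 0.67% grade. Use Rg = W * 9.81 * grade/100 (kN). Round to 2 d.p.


Rg = W * 9.81 * grade / 100
Rg = 472 * 9.81 * 0.67 / 100
Rg = 4630.32 * 0.0067
Rg = 31.02 kN

31.02


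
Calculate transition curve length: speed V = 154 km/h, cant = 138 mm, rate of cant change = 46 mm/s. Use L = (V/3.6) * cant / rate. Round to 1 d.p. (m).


Convert speed: V = 154 / 3.6 = 42.7778 m/s
L = 42.7778 * 138 / 46
L = 5903.3333 / 46
L = 128.3 m

128.3


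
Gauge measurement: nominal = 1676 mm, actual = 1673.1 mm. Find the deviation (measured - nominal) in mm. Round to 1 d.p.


Deviation = measured - nominal
Deviation = 1673.1 - 1676
Deviation = -2.9 mm

-2.9


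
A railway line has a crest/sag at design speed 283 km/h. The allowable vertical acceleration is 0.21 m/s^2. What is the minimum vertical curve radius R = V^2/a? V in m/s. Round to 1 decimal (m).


Convert speed: V = 283 / 3.6 = 78.6111 m/s
V^2 = 6179.7068 m^2/s^2
R_v = 6179.7068 / 0.21
R_v = 29427.2 m

29427.2


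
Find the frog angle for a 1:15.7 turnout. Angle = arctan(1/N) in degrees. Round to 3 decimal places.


1/N = 1/15.7 = 0.063694
angle = arctan(0.063694) = 0.063608 rad
angle = 0.063608 * 180/pi = 3.644 degrees

3.644


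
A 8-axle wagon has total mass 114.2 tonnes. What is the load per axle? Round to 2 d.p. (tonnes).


Load per axle = total weight / number of axles
Load = 114.2 / 8
Load = 14.28 tonnes

14.28


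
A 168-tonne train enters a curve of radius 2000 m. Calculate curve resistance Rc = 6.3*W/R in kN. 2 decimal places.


Rc = 6.3 * W / R
Rc = 6.3 * 168 / 2000
Rc = 1058.4 / 2000
Rc = 0.53 kN

0.53


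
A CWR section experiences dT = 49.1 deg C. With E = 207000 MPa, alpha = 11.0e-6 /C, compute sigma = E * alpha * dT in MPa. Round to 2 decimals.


sigma = E * alpha * dT
sigma = 207000 * 11.0e-6 * 49.1
sigma = 2.277 * 49.1
sigma = 111.80 MPa

111.80


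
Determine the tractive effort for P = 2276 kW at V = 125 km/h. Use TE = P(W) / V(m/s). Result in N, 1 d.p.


Convert: P = 2276 kW = 2276000 W
V = 125 / 3.6 = 34.7222 m/s
TE = 2276000 / 34.7222
TE = 65548.8 N

65548.8


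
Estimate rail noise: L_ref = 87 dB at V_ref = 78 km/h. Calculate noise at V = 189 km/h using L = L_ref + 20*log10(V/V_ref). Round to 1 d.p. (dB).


V/V_ref = 189 / 78 = 2.423077
log10(2.423077) = 0.384367
20 * 0.384367 = 7.6873
L = 87 + 7.6873 = 94.7 dB

94.7


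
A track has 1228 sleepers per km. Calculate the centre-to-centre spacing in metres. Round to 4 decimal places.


Spacing = 1000 m / number of sleepers
Spacing = 1000 / 1228
Spacing = 0.8143 m

0.8143


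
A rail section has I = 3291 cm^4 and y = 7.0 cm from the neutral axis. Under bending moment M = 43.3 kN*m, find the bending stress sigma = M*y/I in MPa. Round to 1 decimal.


Convert units:
M = 43.3 kN*m = 43300000 N*mm
y = 7.0 cm = 70 mm
I = 3291 cm^4 = 32910000 mm^4
sigma = 43300000 * 70 / 32910000
sigma = 92.1 MPa

92.1


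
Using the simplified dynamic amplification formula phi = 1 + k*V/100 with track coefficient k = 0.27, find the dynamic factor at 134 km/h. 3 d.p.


phi = 1 + k * V / 100
phi = 1 + 0.27 * 134 / 100
phi = 1 + 0.3618
phi = 1.362

1.362


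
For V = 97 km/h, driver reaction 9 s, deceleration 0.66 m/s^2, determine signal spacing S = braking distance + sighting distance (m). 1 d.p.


V = 97 / 3.6 = 26.9444 m/s
Braking distance = 26.9444^2 / (2*0.66) = 550.0023 m
Sighting distance = 26.9444 * 9 = 242.5 m
S = 550.0023 + 242.5 = 792.5 m

792.5


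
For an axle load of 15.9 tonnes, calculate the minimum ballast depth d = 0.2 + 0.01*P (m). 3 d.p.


d = 0.2 + 0.01 * 15.9
d = 0.2 + 0.159
d = 0.359 m

0.359


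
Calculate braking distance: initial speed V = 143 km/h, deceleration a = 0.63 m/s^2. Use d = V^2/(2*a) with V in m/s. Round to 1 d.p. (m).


Convert speed: V = 143 / 3.6 = 39.7222 m/s
V^2 = 1577.8549
d = 1577.8549 / (2 * 0.63)
d = 1577.8549 / 1.26
d = 1252.3 m

1252.3


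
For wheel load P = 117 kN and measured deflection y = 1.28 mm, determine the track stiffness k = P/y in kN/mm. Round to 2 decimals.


Track stiffness k = P / y
k = 117 / 1.28
k = 91.41 kN/mm

91.41


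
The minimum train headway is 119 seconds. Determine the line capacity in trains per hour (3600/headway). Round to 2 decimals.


Capacity = 3600 / headway
Capacity = 3600 / 119
Capacity = 30.25 trains/hour

30.25


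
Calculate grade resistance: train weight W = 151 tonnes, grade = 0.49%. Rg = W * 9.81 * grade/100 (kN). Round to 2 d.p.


Rg = W * 9.81 * grade / 100
Rg = 151 * 9.81 * 0.49 / 100
Rg = 1481.31 * 0.0049
Rg = 7.26 kN

7.26


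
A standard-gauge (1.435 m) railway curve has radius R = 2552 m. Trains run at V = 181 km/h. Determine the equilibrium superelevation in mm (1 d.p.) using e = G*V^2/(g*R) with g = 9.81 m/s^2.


Convert speed: V = 181 / 3.6 = 50.2778 m/s
Apply formula: e = 1.435 * 50.2778^2 / (9.81 * 2552)
e = 1.435 * 2527.8549 / 25035.12
e = 0.144895 m = 144.9 mm

144.9


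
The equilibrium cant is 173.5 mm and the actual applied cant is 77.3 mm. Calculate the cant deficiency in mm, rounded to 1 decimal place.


Cant deficiency = equilibrium cant - actual cant
CD = 173.5 - 77.3
CD = 96.2 mm

96.2


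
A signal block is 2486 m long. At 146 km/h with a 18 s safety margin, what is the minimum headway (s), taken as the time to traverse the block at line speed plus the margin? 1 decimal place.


V = 146 / 3.6 = 40.5556 m/s
Block traversal time = 2486 / 40.5556 = 61.2986 s
Headway = 61.2986 + 18
Headway = 79.3 s

79.3


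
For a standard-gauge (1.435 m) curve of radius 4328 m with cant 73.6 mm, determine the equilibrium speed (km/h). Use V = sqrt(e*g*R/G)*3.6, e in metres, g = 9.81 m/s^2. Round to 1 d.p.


Convert cant: e = 73.6 mm = 0.0736 m
V_ms = sqrt(0.0736 * 9.81 * 4328 / 1.435)
V_ms = sqrt(2177.620382) = 46.665 m/s
V = 46.665 * 3.6 = 168.0 km/h

168.0


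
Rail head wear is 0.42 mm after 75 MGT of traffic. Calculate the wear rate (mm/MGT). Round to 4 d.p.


Wear rate = total wear / cumulative tonnage
Rate = 0.42 / 75
Rate = 0.0056 mm/MGT

0.0056


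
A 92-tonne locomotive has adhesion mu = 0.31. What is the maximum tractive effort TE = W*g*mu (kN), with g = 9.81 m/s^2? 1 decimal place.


TE_max = W * g * mu
TE_max = 92 * 9.81 * 0.31
TE_max = 902.52 * 0.31
TE_max = 279.8 kN

279.8


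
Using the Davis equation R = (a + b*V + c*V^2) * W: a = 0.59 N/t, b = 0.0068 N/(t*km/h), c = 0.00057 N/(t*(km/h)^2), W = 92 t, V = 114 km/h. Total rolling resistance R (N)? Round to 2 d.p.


b*V = 0.0068 * 114 = 0.7752
c*V^2 = 0.00057 * 12996 = 7.40772
R_per_t = 0.59 + 0.7752 + 7.40772 = 8.77292 N/t
R_total = 8.77292 * 92 = 807.11 N

807.11


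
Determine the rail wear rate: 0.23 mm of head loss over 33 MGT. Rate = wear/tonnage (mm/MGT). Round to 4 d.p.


Wear rate = total wear / cumulative tonnage
Rate = 0.23 / 33
Rate = 0.0070 mm/MGT

0.0070


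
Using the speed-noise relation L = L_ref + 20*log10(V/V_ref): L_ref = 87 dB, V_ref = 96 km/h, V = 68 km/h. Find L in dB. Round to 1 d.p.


V/V_ref = 68 / 96 = 0.708333
log10(0.708333) = -0.149762
20 * -0.149762 = -2.9952
L = 87 + -2.9952 = 84.0 dB

84.0


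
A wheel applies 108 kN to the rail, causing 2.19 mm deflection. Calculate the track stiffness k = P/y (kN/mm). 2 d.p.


Track stiffness k = P / y
k = 108 / 2.19
k = 49.32 kN/mm

49.32


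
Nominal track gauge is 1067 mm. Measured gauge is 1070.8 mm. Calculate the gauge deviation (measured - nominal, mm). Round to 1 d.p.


Deviation = measured - nominal
Deviation = 1070.8 - 1067
Deviation = 3.8 mm

3.8


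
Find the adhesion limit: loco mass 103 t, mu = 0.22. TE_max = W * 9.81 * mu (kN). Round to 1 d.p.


TE_max = W * g * mu
TE_max = 103 * 9.81 * 0.22
TE_max = 1010.43 * 0.22
TE_max = 222.3 kN

222.3


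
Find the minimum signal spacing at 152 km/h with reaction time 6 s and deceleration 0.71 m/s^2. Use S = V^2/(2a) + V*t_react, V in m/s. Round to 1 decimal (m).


V = 152 / 3.6 = 42.2222 m/s
Braking distance = 42.2222^2 / (2*0.71) = 1255.4338 m
Sighting distance = 42.2222 * 6 = 253.3333 m
S = 1255.4338 + 253.3333 = 1508.8 m

1508.8


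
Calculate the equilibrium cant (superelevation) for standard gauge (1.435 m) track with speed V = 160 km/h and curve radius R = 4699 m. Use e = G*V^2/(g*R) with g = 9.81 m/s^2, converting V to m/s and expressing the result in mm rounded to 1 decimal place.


Convert speed: V = 160 / 3.6 = 44.4444 m/s
Apply formula: e = 1.435 * 44.4444^2 / (9.81 * 4699)
e = 1.435 * 1975.3086 / 46097.19
e = 0.061491 m = 61.5 mm

61.5


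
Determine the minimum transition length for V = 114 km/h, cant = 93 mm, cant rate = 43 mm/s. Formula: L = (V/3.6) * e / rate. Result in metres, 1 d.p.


Convert speed: V = 114 / 3.6 = 31.6667 m/s
L = 31.6667 * 93 / 43
L = 2945.0 / 43
L = 68.5 m

68.5


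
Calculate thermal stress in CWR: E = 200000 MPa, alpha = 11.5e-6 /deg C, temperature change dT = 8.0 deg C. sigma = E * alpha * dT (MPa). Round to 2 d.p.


sigma = E * alpha * dT
sigma = 200000 * 11.5e-6 * 8.0
sigma = 2.3 * 8.0
sigma = 18.40 MPa

18.40


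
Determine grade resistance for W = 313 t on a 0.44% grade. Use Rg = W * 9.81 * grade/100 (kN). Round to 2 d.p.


Rg = W * 9.81 * grade / 100
Rg = 313 * 9.81 * 0.44 / 100
Rg = 3070.53 * 0.0044
Rg = 13.51 kN

13.51


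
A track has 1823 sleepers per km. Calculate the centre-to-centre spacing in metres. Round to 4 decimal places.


Spacing = 1000 m / number of sleepers
Spacing = 1000 / 1823
Spacing = 0.5485 m

0.5485


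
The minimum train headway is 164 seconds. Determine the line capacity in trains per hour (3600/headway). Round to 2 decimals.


Capacity = 3600 / headway
Capacity = 3600 / 164
Capacity = 21.95 trains/hour

21.95


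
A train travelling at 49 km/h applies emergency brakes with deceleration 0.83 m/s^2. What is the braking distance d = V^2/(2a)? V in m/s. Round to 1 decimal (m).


Convert speed: V = 49 / 3.6 = 13.6111 m/s
V^2 = 185.2623
d = 185.2623 / (2 * 0.83)
d = 185.2623 / 1.66
d = 111.6 m

111.6


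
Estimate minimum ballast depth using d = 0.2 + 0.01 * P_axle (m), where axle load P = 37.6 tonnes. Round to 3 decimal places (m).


d = 0.2 + 0.01 * 37.6
d = 0.2 + 0.376
d = 0.576 m

0.576


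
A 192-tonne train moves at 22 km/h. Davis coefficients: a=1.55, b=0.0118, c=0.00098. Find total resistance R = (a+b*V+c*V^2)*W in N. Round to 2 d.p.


b*V = 0.0118 * 22 = 0.2596
c*V^2 = 0.00098 * 484 = 0.47432
R_per_t = 1.55 + 0.2596 + 0.47432 = 2.28392 N/t
R_total = 2.28392 * 192 = 438.51 N

438.51


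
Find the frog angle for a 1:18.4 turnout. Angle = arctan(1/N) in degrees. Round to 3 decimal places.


1/N = 1/18.4 = 0.054348
angle = arctan(0.054348) = 0.054294 rad
angle = 0.054294 * 180/pi = 3.111 degrees

3.111


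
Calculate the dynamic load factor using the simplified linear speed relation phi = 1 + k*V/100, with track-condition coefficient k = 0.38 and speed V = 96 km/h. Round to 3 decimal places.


phi = 1 + k * V / 100
phi = 1 + 0.38 * 96 / 100
phi = 1 + 0.3648
phi = 1.365

1.365


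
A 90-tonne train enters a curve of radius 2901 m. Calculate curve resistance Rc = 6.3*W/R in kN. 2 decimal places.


Rc = 6.3 * W / R
Rc = 6.3 * 90 / 2901
Rc = 567.0 / 2901
Rc = 0.20 kN

0.20


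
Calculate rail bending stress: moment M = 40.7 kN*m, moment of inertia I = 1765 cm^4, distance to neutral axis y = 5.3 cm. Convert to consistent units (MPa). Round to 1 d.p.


Convert units:
M = 40.7 kN*m = 40700000 N*mm
y = 5.3 cm = 53 mm
I = 1765 cm^4 = 17650000 mm^4
sigma = 40700000 * 53 / 17650000
sigma = 122.2 MPa

122.2


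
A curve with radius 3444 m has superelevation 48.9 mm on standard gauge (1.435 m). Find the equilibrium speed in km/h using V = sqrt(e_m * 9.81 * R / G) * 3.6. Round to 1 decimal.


Convert cant: e = 48.9 mm = 0.0489 m
V_ms = sqrt(0.0489 * 9.81 * 3444 / 1.435)
V_ms = sqrt(1151.3016) = 33.9308 m/s
V = 33.9308 * 3.6 = 122.2 km/h

122.2


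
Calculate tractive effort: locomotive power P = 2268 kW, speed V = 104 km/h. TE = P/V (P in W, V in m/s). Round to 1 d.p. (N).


Convert: P = 2268 kW = 2268000 W
V = 104 / 3.6 = 28.8889 m/s
TE = 2268000 / 28.8889
TE = 78507.7 N

78507.7


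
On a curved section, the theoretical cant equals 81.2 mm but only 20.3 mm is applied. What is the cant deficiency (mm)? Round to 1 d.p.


Cant deficiency = equilibrium cant - actual cant
CD = 81.2 - 20.3
CD = 60.9 mm

60.9


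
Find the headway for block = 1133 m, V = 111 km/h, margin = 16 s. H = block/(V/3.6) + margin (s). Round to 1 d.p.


V = 111 / 3.6 = 30.8333 m/s
Block traversal time = 1133 / 30.8333 = 36.7459 s
Headway = 36.7459 + 16
Headway = 52.7 s

52.7


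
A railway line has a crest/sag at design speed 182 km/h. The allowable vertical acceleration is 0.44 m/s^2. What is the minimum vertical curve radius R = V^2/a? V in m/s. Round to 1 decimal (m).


Convert speed: V = 182 / 3.6 = 50.5556 m/s
V^2 = 2555.8642 m^2/s^2
R_v = 2555.8642 / 0.44
R_v = 5808.8 m

5808.8


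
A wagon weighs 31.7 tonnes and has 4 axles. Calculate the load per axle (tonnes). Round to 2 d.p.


Load per axle = total weight / number of axles
Load = 31.7 / 4
Load = 7.93 tonnes

7.93


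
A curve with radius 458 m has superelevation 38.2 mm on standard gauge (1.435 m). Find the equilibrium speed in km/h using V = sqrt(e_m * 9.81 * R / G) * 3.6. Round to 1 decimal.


Convert cant: e = 38.2 mm = 0.0382 m
V_ms = sqrt(0.0382 * 9.81 * 458 / 1.435)
V_ms = sqrt(119.604067) = 10.9364 m/s
V = 10.9364 * 3.6 = 39.4 km/h

39.4


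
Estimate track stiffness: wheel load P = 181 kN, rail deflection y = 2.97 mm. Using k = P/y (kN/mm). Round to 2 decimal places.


Track stiffness k = P / y
k = 181 / 2.97
k = 60.94 kN/mm

60.94


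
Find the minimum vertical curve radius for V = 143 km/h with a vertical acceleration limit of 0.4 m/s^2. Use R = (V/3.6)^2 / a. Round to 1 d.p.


Convert speed: V = 143 / 3.6 = 39.7222 m/s
V^2 = 1577.8549 m^2/s^2
R_v = 1577.8549 / 0.4
R_v = 3944.6 m

3944.6


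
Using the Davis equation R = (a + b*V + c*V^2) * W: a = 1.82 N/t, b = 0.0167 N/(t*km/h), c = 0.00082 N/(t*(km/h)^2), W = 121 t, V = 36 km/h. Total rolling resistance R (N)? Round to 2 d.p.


b*V = 0.0167 * 36 = 0.6012
c*V^2 = 0.00082 * 1296 = 1.06272
R_per_t = 1.82 + 0.6012 + 1.06272 = 3.48392 N/t
R_total = 3.48392 * 121 = 421.55 N

421.55


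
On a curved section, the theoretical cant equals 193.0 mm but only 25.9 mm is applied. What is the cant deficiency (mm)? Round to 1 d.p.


Cant deficiency = equilibrium cant - actual cant
CD = 193.0 - 25.9
CD = 167.1 mm

167.1


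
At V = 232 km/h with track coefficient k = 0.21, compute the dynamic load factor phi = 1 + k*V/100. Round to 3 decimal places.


phi = 1 + k * V / 100
phi = 1 + 0.21 * 232 / 100
phi = 1 + 0.4872
phi = 1.487

1.487


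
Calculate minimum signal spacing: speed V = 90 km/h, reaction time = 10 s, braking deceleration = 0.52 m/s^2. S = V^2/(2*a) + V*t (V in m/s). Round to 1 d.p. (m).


V = 90 / 3.6 = 25.0 m/s
Braking distance = 25.0^2 / (2*0.52) = 600.9615 m
Sighting distance = 25.0 * 10 = 250.0 m
S = 600.9615 + 250.0 = 851.0 m

851.0


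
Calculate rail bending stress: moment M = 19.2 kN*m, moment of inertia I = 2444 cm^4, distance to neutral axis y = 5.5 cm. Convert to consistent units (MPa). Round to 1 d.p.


Convert units:
M = 19.2 kN*m = 19200000 N*mm
y = 5.5 cm = 55 mm
I = 2444 cm^4 = 24440000 mm^4
sigma = 19200000 * 55 / 24440000
sigma = 43.2 MPa

43.2


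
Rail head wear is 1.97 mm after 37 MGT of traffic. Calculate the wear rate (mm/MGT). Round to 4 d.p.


Wear rate = total wear / cumulative tonnage
Rate = 1.97 / 37
Rate = 0.0532 mm/MGT

0.0532


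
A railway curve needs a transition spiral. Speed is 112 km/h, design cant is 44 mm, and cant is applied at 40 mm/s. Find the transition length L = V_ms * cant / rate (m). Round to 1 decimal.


Convert speed: V = 112 / 3.6 = 31.1111 m/s
L = 31.1111 * 44 / 40
L = 1368.8889 / 40
L = 34.2 m

34.2


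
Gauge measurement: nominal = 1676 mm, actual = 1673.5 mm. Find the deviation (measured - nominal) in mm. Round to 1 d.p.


Deviation = measured - nominal
Deviation = 1673.5 - 1676
Deviation = -2.5 mm

-2.5


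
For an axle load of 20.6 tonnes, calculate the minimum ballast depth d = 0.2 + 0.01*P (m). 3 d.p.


d = 0.2 + 0.01 * 20.6
d = 0.2 + 0.206
d = 0.406 m

0.406


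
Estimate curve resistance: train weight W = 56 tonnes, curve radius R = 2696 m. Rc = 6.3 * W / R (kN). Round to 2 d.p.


Rc = 6.3 * W / R
Rc = 6.3 * 56 / 2696
Rc = 352.8 / 2696
Rc = 0.13 kN

0.13


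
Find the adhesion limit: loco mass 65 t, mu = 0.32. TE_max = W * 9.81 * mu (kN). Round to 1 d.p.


TE_max = W * g * mu
TE_max = 65 * 9.81 * 0.32
TE_max = 637.65 * 0.32
TE_max = 204.0 kN

204.0


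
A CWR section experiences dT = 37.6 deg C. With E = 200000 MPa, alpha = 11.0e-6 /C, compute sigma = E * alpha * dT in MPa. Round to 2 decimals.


sigma = E * alpha * dT
sigma = 200000 * 11.0e-6 * 37.6
sigma = 2.2 * 37.6
sigma = 82.72 MPa

82.72


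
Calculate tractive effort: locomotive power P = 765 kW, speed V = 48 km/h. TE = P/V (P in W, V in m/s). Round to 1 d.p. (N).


Convert: P = 765 kW = 765000 W
V = 48 / 3.6 = 13.3333 m/s
TE = 765000 / 13.3333
TE = 57375.0 N

57375.0


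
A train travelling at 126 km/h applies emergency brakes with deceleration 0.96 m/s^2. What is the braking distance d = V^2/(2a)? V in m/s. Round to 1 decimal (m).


Convert speed: V = 126 / 3.6 = 35.0 m/s
V^2 = 1225.0
d = 1225.0 / (2 * 0.96)
d = 1225.0 / 1.92
d = 638.0 m

638.0


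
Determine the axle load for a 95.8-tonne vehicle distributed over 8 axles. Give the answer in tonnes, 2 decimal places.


Load per axle = total weight / number of axles
Load = 95.8 / 8
Load = 11.98 tonnes

11.98


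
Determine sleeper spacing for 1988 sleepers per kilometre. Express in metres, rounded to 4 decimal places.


Spacing = 1000 m / number of sleepers
Spacing = 1000 / 1988
Spacing = 0.5030 m

0.5030


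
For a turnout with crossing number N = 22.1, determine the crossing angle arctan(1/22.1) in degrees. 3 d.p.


1/N = 1/22.1 = 0.045249
angle = arctan(0.045249) = 0.045218 rad
angle = 0.045218 * 180/pi = 2.591 degrees

2.591


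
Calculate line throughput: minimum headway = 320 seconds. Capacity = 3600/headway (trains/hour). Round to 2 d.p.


Capacity = 3600 / headway
Capacity = 3600 / 320
Capacity = 11.25 trains/hour

11.25


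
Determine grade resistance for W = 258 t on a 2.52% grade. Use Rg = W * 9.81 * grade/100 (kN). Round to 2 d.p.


Rg = W * 9.81 * grade / 100
Rg = 258 * 9.81 * 2.52 / 100
Rg = 2530.98 * 0.0252
Rg = 63.78 kN

63.78


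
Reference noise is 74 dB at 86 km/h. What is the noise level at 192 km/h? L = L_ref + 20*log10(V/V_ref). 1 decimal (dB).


V/V_ref = 192 / 86 = 2.232558
log10(2.232558) = 0.348803
20 * 0.348803 = 6.9761
L = 74 + 6.9761 = 81.0 dB

81.0


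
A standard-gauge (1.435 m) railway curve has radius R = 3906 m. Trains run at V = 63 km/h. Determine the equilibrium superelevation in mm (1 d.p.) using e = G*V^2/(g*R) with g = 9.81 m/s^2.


Convert speed: V = 63 / 3.6 = 17.5 m/s
Apply formula: e = 1.435 * 17.5^2 / (9.81 * 3906)
e = 1.435 * 306.25 / 38317.86
e = 0.011469 m = 11.5 mm

11.5


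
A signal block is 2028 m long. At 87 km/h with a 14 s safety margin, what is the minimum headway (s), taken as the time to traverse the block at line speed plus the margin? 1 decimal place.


V = 87 / 3.6 = 24.1667 m/s
Block traversal time = 2028 / 24.1667 = 83.9172 s
Headway = 83.9172 + 14
Headway = 97.9 s

97.9


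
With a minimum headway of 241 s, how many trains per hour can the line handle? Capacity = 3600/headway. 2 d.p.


Capacity = 3600 / headway
Capacity = 3600 / 241
Capacity = 14.94 trains/hour

14.94


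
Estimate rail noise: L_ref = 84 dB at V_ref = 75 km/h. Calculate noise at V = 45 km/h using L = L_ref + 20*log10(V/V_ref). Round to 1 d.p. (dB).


V/V_ref = 45 / 75 = 0.6
log10(0.6) = -0.221849
20 * -0.221849 = -4.437
L = 84 + -4.437 = 79.6 dB

79.6


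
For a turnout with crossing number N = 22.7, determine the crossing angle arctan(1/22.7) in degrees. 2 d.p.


1/N = 1/22.7 = 0.044053
angle = arctan(0.044053) = 0.044024 rad
angle = 0.044024 * 180/pi = 2.52 degrees

2.52


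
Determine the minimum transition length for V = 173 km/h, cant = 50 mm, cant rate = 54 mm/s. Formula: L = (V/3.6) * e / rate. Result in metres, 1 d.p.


Convert speed: V = 173 / 3.6 = 48.0556 m/s
L = 48.0556 * 50 / 54
L = 2402.7778 / 54
L = 44.5 m

44.5


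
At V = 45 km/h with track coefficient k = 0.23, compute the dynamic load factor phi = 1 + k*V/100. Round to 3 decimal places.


phi = 1 + k * V / 100
phi = 1 + 0.23 * 45 / 100
phi = 1 + 0.1035
phi = 1.104

1.104


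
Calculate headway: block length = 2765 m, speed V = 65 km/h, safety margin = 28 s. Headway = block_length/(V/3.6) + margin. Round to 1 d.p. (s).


V = 65 / 3.6 = 18.0556 m/s
Block traversal time = 2765 / 18.0556 = 153.1385 s
Headway = 153.1385 + 28
Headway = 181.1 s

181.1


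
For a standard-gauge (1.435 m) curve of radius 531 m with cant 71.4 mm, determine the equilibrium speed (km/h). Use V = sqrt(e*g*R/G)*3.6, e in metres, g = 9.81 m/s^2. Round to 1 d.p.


Convert cant: e = 71.4 mm = 0.0714 m
V_ms = sqrt(0.0714 * 9.81 * 531 / 1.435)
V_ms = sqrt(259.184985) = 16.0992 m/s
V = 16.0992 * 3.6 = 58.0 km/h

58.0


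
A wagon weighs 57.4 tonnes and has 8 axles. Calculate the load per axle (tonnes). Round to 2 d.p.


Load per axle = total weight / number of axles
Load = 57.4 / 8
Load = 7.18 tonnes

7.18


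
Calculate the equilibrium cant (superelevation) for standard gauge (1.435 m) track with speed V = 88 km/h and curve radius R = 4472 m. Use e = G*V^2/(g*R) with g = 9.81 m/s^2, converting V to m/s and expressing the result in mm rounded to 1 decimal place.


Convert speed: V = 88 / 3.6 = 24.4444 m/s
Apply formula: e = 1.435 * 24.4444^2 / (9.81 * 4472)
e = 1.435 * 597.5309 / 43870.32
e = 0.019545 m = 19.5 mm

19.5


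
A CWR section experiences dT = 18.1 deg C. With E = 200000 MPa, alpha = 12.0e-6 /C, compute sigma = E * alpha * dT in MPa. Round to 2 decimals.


sigma = E * alpha * dT
sigma = 200000 * 12.0e-6 * 18.1
sigma = 2.4 * 18.1
sigma = 43.44 MPa

43.44


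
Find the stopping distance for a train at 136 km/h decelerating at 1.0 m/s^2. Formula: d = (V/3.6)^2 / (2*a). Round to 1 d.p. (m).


Convert speed: V = 136 / 3.6 = 37.7778 m/s
V^2 = 1427.1605
d = 1427.1605 / (2 * 1.0)
d = 1427.1605 / 2.0
d = 713.6 m

713.6


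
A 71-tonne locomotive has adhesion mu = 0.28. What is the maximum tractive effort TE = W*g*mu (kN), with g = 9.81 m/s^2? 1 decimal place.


TE_max = W * g * mu
TE_max = 71 * 9.81 * 0.28
TE_max = 696.51 * 0.28
TE_max = 195.0 kN

195.0


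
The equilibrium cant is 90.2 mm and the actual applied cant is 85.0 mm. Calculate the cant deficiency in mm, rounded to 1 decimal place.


Cant deficiency = equilibrium cant - actual cant
CD = 90.2 - 85.0
CD = 5.2 mm

5.2


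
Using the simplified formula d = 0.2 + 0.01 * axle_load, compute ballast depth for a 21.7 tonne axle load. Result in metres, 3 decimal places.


d = 0.2 + 0.01 * 21.7
d = 0.2 + 0.217
d = 0.417 m

0.417


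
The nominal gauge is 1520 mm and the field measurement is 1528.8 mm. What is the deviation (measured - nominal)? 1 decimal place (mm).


Deviation = measured - nominal
Deviation = 1528.8 - 1520
Deviation = 8.8 mm

8.8


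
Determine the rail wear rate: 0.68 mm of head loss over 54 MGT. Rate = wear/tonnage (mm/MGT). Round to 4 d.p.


Wear rate = total wear / cumulative tonnage
Rate = 0.68 / 54
Rate = 0.0126 mm/MGT

0.0126


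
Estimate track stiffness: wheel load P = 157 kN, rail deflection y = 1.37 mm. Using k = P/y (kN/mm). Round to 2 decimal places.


Track stiffness k = P / y
k = 157 / 1.37
k = 114.60 kN/mm

114.60


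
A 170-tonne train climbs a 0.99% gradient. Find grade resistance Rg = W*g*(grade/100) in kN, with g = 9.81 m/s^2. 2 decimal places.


Rg = W * 9.81 * grade / 100
Rg = 170 * 9.81 * 0.99 / 100
Rg = 1667.7 * 0.0099
Rg = 16.51 kN

16.51


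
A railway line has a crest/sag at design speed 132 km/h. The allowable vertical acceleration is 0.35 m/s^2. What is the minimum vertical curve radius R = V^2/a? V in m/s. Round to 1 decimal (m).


Convert speed: V = 132 / 3.6 = 36.6667 m/s
V^2 = 1344.4444 m^2/s^2
R_v = 1344.4444 / 0.35
R_v = 3841.3 m

3841.3


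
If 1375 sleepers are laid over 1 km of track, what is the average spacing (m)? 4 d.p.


Spacing = 1000 m / number of sleepers
Spacing = 1000 / 1375
Spacing = 0.7273 m

0.7273


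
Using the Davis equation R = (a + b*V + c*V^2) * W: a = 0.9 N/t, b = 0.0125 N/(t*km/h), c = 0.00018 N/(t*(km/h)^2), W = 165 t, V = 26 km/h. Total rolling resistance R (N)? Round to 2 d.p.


b*V = 0.0125 * 26 = 0.325
c*V^2 = 0.00018 * 676 = 0.12168
R_per_t = 0.9 + 0.325 + 0.12168 = 1.34668 N/t
R_total = 1.34668 * 165 = 222.20 N

222.20


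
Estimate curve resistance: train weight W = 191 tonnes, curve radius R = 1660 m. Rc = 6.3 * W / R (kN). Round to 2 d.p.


Rc = 6.3 * W / R
Rc = 6.3 * 191 / 1660
Rc = 1203.3 / 1660
Rc = 0.72 kN

0.72


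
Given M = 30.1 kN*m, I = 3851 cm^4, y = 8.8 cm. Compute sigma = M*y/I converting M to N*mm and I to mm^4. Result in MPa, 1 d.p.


Convert units:
M = 30.1 kN*m = 30100000 N*mm
y = 8.8 cm = 88 mm
I = 3851 cm^4 = 38510000 mm^4
sigma = 30100000 * 88 / 38510000
sigma = 68.8 MPa

68.8


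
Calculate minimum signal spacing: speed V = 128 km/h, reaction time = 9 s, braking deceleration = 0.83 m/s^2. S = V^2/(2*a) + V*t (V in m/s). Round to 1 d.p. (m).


V = 128 / 3.6 = 35.5556 m/s
Braking distance = 35.5556^2 / (2*0.83) = 761.5648 m
Sighting distance = 35.5556 * 9 = 320.0 m
S = 761.5648 + 320.0 = 1081.6 m

1081.6


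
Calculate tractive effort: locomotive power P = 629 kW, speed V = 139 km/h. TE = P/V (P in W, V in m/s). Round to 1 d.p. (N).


Convert: P = 629 kW = 629000 W
V = 139 / 3.6 = 38.6111 m/s
TE = 629000 / 38.6111
TE = 16290.6 N

16290.6


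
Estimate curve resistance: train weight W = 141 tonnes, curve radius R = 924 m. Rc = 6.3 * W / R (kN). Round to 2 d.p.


Rc = 6.3 * W / R
Rc = 6.3 * 141 / 924
Rc = 888.3 / 924
Rc = 0.96 kN

0.96


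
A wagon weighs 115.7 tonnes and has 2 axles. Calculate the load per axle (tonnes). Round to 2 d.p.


Load per axle = total weight / number of axles
Load = 115.7 / 2
Load = 57.85 tonnes

57.85


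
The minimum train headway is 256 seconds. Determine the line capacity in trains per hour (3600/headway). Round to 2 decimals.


Capacity = 3600 / headway
Capacity = 3600 / 256
Capacity = 14.06 trains/hour

14.06


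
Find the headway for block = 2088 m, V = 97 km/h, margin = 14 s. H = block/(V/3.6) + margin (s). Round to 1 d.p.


V = 97 / 3.6 = 26.9444 m/s
Block traversal time = 2088 / 26.9444 = 77.4928 s
Headway = 77.4928 + 14
Headway = 91.5 s

91.5


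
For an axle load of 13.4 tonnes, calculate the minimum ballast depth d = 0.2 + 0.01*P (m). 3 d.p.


d = 0.2 + 0.01 * 13.4
d = 0.2 + 0.134
d = 0.334 m

0.334


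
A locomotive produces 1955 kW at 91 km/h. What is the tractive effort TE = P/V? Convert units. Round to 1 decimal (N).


Convert: P = 1955 kW = 1955000 W
V = 91 / 3.6 = 25.2778 m/s
TE = 1955000 / 25.2778
TE = 77340.7 N

77340.7


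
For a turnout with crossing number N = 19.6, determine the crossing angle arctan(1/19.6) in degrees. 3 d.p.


1/N = 1/19.6 = 0.05102
angle = arctan(0.05102) = 0.050976 rad
angle = 0.050976 * 180/pi = 2.921 degrees

2.921


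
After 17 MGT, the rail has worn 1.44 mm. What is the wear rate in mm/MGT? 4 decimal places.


Wear rate = total wear / cumulative tonnage
Rate = 1.44 / 17
Rate = 0.0847 mm/MGT

0.0847


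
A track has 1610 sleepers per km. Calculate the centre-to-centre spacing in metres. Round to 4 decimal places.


Spacing = 1000 m / number of sleepers
Spacing = 1000 / 1610
Spacing = 0.6211 m

0.6211


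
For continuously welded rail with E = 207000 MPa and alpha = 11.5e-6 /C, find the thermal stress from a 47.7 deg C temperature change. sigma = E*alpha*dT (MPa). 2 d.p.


sigma = E * alpha * dT
sigma = 207000 * 11.5e-6 * 47.7
sigma = 2.3805 * 47.7
sigma = 113.55 MPa

113.55


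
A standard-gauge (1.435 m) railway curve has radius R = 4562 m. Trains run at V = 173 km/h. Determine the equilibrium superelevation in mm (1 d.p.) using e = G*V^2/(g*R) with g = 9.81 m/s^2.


Convert speed: V = 173 / 3.6 = 48.0556 m/s
Apply formula: e = 1.435 * 48.0556^2 / (9.81 * 4562)
e = 1.435 * 2309.3364 / 44753.22
e = 0.074048 m = 74.0 mm

74.0


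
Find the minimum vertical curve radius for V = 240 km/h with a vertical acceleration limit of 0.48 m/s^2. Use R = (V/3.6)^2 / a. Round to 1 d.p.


Convert speed: V = 240 / 3.6 = 66.6667 m/s
V^2 = 4444.4444 m^2/s^2
R_v = 4444.4444 / 0.48
R_v = 9259.3 m

9259.3


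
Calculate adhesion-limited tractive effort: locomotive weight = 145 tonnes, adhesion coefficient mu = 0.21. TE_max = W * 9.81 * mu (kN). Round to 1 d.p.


TE_max = W * g * mu
TE_max = 145 * 9.81 * 0.21
TE_max = 1422.45 * 0.21
TE_max = 298.7 kN

298.7


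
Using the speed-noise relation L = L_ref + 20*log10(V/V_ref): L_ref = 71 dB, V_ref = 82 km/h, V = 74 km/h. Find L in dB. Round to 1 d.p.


V/V_ref = 74 / 82 = 0.902439
log10(0.902439) = -0.044582
20 * -0.044582 = -0.8916
L = 71 + -0.8916 = 70.1 dB

70.1


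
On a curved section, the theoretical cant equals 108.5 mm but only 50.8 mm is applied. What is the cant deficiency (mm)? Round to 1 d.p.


Cant deficiency = equilibrium cant - actual cant
CD = 108.5 - 50.8
CD = 57.7 mm

57.7


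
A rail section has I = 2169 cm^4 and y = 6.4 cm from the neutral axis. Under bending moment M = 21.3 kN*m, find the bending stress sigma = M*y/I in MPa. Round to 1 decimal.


Convert units:
M = 21.3 kN*m = 21300000 N*mm
y = 6.4 cm = 64 mm
I = 2169 cm^4 = 21690000 mm^4
sigma = 21300000 * 64 / 21690000
sigma = 62.8 MPa

62.8


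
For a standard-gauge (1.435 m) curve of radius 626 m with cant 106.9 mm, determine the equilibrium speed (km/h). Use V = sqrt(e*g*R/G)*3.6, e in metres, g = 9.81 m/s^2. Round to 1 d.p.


Convert cant: e = 106.9 mm = 0.1069 m
V_ms = sqrt(0.1069 * 9.81 * 626 / 1.435)
V_ms = sqrt(457.476874) = 21.3887 m/s
V = 21.3887 * 3.6 = 77.0 km/h

77.0


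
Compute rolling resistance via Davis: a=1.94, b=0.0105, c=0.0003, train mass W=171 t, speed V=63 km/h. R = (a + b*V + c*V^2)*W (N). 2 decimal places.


b*V = 0.0105 * 63 = 0.6615
c*V^2 = 0.0003 * 3969 = 1.1907
R_per_t = 1.94 + 0.6615 + 1.1907 = 3.7922 N/t
R_total = 3.7922 * 171 = 648.47 N

648.47


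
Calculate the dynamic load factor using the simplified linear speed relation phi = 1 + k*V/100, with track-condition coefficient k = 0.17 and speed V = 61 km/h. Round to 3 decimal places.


phi = 1 + k * V / 100
phi = 1 + 0.17 * 61 / 100
phi = 1 + 0.1037
phi = 1.104

1.104


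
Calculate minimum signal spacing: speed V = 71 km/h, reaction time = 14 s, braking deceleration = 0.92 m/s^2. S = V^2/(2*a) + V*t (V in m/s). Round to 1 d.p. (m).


V = 71 / 3.6 = 19.7222 m/s
Braking distance = 19.7222^2 / (2*0.92) = 211.3946 m
Sighting distance = 19.7222 * 14 = 276.1111 m
S = 211.3946 + 276.1111 = 487.5 m

487.5


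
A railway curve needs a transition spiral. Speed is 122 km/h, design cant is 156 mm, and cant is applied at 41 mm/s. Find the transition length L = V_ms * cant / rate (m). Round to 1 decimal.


Convert speed: V = 122 / 3.6 = 33.8889 m/s
L = 33.8889 * 156 / 41
L = 5286.6667 / 41
L = 128.9 m

128.9


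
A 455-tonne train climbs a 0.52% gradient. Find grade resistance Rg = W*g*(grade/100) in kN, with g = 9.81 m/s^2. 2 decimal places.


Rg = W * 9.81 * grade / 100
Rg = 455 * 9.81 * 0.52 / 100
Rg = 4463.55 * 0.0052
Rg = 23.21 kN

23.21
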